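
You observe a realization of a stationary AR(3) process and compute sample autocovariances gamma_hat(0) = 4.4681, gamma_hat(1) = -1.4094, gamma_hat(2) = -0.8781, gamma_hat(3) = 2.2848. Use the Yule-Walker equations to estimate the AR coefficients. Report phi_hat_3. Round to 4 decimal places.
\hat\phi_{3} = 0.4050

The Yule-Walker equations for an AR(p) process read, in matrix form,
  Gamma_p phi = r_p,   with   (Gamma_p)_{ij} = gamma(|i - j|),
                       (r_p)_i = gamma(i),   i,j = 1..p.
Substitute the sample gammas (Toeplitz matrix and right-hand side of size 3):
  Gamma_p = [[4.4681, -1.4094, -0.8781], [-1.4094, 4.4681, -1.4094], [-0.8781, -1.4094, 4.4681]]
  r_p     = [-1.4094, -0.8781, 2.2848]
Written out (R1..R3):
  (R1) 4.4681 phi_1 - 1.4094 phi_2 - 0.8781 phi_3 = -1.4094
  (R2) -1.4094 phi_1 + 4.4681 phi_2 - 1.4094 phi_3 = -0.8781
  (R3) -0.8781 phi_1 - 1.4094 phi_2 + 4.4681 phi_3 = 2.2848
Gaussian elimination:
  R2 <- R2 - (-1.4094/4.4681) R1 = R2 - (-0.315436) R1:  4.023524 phi_2 - 1.686384 phi_3 = -1.322676
  R3 <- R3 - (-0.8781/4.4681) R1 = R3 - (-0.196526) R1:  -1.686384 phi_2 + 4.29553 phi_3 = 2.007816
  R3 <- R3 - (-1.686384/4.023524) R2 = R3 - (-0.419131) R2:  3.588714 phi_3 = 1.453441
Back-substitution:
  phi_hat_3 = 1.453441 / 3.588714 = 0.405003
  phi_hat_2 = (-1.322676 - (-1.686384)(0.405003)) / 4.023524 = -0.158986
  phi_hat_1 = (-1.4094 - (-1.4094)(-0.158986) - (-0.8781)(0.405003)) / 4.4681 = -0.285992
So phi_hat = [-0.2860, -0.1590, 0.4050].
Therefore phi_hat_3 = 0.4050.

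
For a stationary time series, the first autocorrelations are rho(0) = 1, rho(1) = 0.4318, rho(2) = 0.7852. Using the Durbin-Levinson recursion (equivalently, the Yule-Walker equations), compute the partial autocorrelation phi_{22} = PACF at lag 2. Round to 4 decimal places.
\phi_{22} = 0.7360

The PACF at lag k is phi_{kk}, the last component of the solution
to the Yule-Walker system G_k phi = r_k where
  (G_k)_{ij} = rho(|i - j|), (r_k)_i = rho(i), i,j = 1..k.
Equivalently, Durbin-Levinson gives phi_{kk} iteratively:
  phi_{11} = rho(1)
  phi_{kk} = [rho(k) - sum_{j=1..k-1} phi_{k-1,j} rho(k-j)]
            / [1 - sum_{j=1..k-1} phi_{k-1,j} rho(j)],
  phi_{k,j} = phi_{k-1,j} - phi_{kk} phi_{k-1,k-j},  j = 1..k-1.
Step k = 1:
  phi_11 = rho(1) = 0.4318.
Step k = 2:
  phi_22 = [rho(2) - phi_11 rho(1)] / [1 - phi_11 rho(1)] = [0.7852 - (0.4318)(0.4318)] / [1 - (0.4318)(0.4318)]
         = 0.59874876 / 0.81354876 = 0.736.
Therefore phi_{22} = 0.7360.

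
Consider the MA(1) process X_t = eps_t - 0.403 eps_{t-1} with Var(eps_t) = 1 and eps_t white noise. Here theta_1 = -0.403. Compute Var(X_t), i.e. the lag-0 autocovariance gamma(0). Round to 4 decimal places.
\gamma(0) = 1.1624

For an MA(q) process X_t = eps_t + sum_i theta_i eps_{t-i} with
Var(eps_t) = sigma^2, the variance is
  gamma(0) = sigma^2 * (1 + sum_i theta_i^2).
  sum_i theta_i^2 = (-0.403)^2 = 0.162409.
  gamma(0) = 1 * (1 + 0.162409) = 1 * 1.162409 = 1.162409, which rounds to 1.1624.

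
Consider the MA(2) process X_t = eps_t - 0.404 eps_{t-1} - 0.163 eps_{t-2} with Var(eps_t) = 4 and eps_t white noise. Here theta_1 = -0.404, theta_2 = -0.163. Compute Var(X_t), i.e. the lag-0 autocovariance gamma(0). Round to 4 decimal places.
\gamma(0) = 4.7591

For an MA(q) process X_t = eps_t + sum_i theta_i eps_{t-i} with
Var(eps_t) = sigma^2, the variance is
  gamma(0) = sigma^2 * (1 + sum_i theta_i^2).
  sum_i theta_i^2 = (-0.404)^2 + (-0.163)^2 = 0.163216 + 0.026569 = 0.189785.
  gamma(0) = 4 * (1 + 0.189785) = 4 * 1.189785 = 4.75914, which rounds to 4.7591.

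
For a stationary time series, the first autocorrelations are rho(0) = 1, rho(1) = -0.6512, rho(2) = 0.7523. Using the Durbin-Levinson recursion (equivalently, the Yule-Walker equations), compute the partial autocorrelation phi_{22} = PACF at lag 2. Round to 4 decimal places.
\phi_{22} = 0.5699

The PACF at lag k is phi_{kk}, the last component of the solution
to the Yule-Walker system G_k phi = r_k where
  (G_k)_{ij} = rho(|i - j|), (r_k)_i = rho(i), i,j = 1..k.
Equivalently, Durbin-Levinson gives phi_{kk} iteratively:
  phi_{11} = rho(1)
  phi_{kk} = [rho(k) - sum_{j=1..k-1} phi_{k-1,j} rho(k-j)]
            / [1 - sum_{j=1..k-1} phi_{k-1,j} rho(j)],
  phi_{k,j} = phi_{k-1,j} - phi_{kk} phi_{k-1,k-j},  j = 1..k-1.
Step k = 1:
  phi_11 = rho(1) = -0.6512.
Step k = 2:
  phi_22 = [rho(2) - phi_11 rho(1)] / [1 - phi_11 rho(1)] = [0.7523 - (-0.6512)(-0.6512)] / [1 - (-0.6512)(-0.6512)]
         = 0.32823856 / 0.57593856 = 0.5699.
Therefore phi_{22} = 0.5699.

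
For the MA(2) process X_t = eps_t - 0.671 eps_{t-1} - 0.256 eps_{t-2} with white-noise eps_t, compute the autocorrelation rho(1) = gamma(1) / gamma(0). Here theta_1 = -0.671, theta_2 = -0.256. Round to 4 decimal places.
\rho(1) = -0.3294

For an MA(q) process with theta_0 = 1, the autocovariance is
  gamma(k) = sigma^2 * sum_{i=0..q-k} theta_i * theta_{i+k},
and rho(k) = gamma(k) / gamma(0). Sigma^2 cancels.
  numerator   = (1)*(-0.671) + (-0.671)*(-0.256) = -0.499224.
  denominator = (1)^2 + (-0.671)^2 + (-0.256)^2 = 1.515777.
  rho(1) = -0.499224 / 1.515777 = -0.3294.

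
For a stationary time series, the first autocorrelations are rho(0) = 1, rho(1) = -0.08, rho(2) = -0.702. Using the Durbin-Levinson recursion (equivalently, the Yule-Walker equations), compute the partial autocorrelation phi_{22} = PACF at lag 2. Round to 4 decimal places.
\phi_{22} = -0.7130

The PACF at lag k is phi_{kk}, the last component of the solution
to the Yule-Walker system G_k phi = r_k where
  (G_k)_{ij} = rho(|i - j|), (r_k)_i = rho(i), i,j = 1..k.
Equivalently, Durbin-Levinson gives phi_{kk} iteratively:
  phi_{11} = rho(1)
  phi_{kk} = [rho(k) - sum_{j=1..k-1} phi_{k-1,j} rho(k-j)]
            / [1 - sum_{j=1..k-1} phi_{k-1,j} rho(j)],
  phi_{k,j} = phi_{k-1,j} - phi_{kk} phi_{k-1,k-j},  j = 1..k-1.
Step k = 1:
  phi_11 = rho(1) = -0.08.
Step k = 2:
  phi_22 = [rho(2) - phi_11 rho(1)] / [1 - phi_11 rho(1)] = [-0.702 - (-0.08)(-0.08)] / [1 - (-0.08)(-0.08)]
         = -0.7084 / 0.9936 = -0.713.
Therefore phi_{22} = -0.7130.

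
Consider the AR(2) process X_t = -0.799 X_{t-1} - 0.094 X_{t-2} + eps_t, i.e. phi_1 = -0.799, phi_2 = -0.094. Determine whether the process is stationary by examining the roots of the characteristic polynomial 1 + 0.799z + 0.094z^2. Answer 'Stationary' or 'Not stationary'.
\text{Stationary}

The AR(p) characteristic polynomial is P(z) = 1 + 0.799z + 0.094z^2.
Stationarity requires all roots to lie outside the unit circle, i.e. |z| > 1 for every root.
Set 1 + (0.799) z + (0.094) z^2 = 0, i.e. a z^2 + b z + c = 0 with a = 0.094, b = 0.799, c = 1.
Discriminant D = b^2 - 4ac = (0.799)^2 - 4*(0.094)*1 = 0.638401 - (0.376) = 0.262401.
D >= 0, so the roots are real: z = (-b +/- sqrt(D)) / (2a) = (-0.799 +/- 0.512251) / (0.188).
  z_1 = (-0.799 + 0.512251) / (0.188) = -1.5253,   |z_1| = 1.5253.
  z_2 = (-0.799 - 0.512251) / (0.188) = -6.9747,   |z_2| = 6.9747.
Moduli of all roots: 1.5253, 6.9747.
All moduli strictly greater than 1? Yes.
Verdict: Stationary.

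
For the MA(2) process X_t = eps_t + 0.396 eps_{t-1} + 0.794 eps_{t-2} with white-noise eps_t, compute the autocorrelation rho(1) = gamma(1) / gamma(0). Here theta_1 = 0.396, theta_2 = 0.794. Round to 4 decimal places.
\rho(1) = 0.3975

For an MA(q) process with theta_0 = 1, the autocovariance is
  gamma(k) = sigma^2 * sum_{i=0..q-k} theta_i * theta_{i+k},
and rho(k) = gamma(k) / gamma(0). Sigma^2 cancels.
  numerator   = (1)*(0.396) + (0.396)*(0.794) = 0.710424.
  denominator = (1)^2 + (0.396)^2 + (0.794)^2 = 1.787252.
  rho(1) = 0.710424 / 1.787252 = 0.3975.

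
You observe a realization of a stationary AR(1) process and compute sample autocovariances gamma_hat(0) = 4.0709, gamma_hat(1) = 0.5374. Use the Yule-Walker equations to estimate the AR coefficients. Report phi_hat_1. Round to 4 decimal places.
\hat\phi_{1} = 0.1320

The Yule-Walker equations for an AR(p) process read, in matrix form,
  Gamma_p phi = r_p,   with   (Gamma_p)_{ij} = gamma(|i - j|),
                       (r_p)_i = gamma(i),   i,j = 1..p.
Substitute the sample gammas (Toeplitz matrix and right-hand side of size 1):
  Gamma_p = [[4.0709]]
  r_p     = [0.5374]
With p = 1 this is the single equation gamma(0) phi_1 = gamma(1):
  phi_hat_1 = gamma(1) / gamma(0) = 0.5374 / 4.0709 = 0.1320.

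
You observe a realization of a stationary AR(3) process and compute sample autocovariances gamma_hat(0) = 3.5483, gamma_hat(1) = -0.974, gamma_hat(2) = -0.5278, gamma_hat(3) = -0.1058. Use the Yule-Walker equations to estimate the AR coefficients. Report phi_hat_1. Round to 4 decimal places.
\hat\phi_{1} = -0.3820

The Yule-Walker equations for an AR(p) process read, in matrix form,
  Gamma_p phi = r_p,   with   (Gamma_p)_{ij} = gamma(|i - j|),
                       (r_p)_i = gamma(i),   i,j = 1..p.
Substitute the sample gammas (Toeplitz matrix and right-hand side of size 3):
  Gamma_p = [[3.5483, -0.974, -0.5278], [-0.974, 3.5483, -0.974], [-0.5278, -0.974, 3.5483]]
  r_p     = [-0.974, -0.5278, -0.1058]
Written out (R1..R3):
  (R1) 3.5483 phi_1 - 0.974 phi_2 - 0.5278 phi_3 = -0.974
  (R2) -0.974 phi_1 + 3.5483 phi_2 - 0.974 phi_3 = -0.5278
  (R3) -0.5278 phi_1 - 0.974 phi_2 + 3.5483 phi_3 = -0.1058
Gaussian elimination:
  R2 <- R2 - (-0.974/3.5483) R1 = R2 - (-0.274498) R1:  3.280939 phi_2 - 1.11888 phi_3 = -0.795161
  R3 <- R3 - (-0.5278/3.5483) R1 = R3 - (-0.148747) R1:  -1.11888 phi_2 + 3.469791 phi_3 = -0.25068
  R3 <- R3 - (-1.11888/3.280939) R2 = R3 - (-0.341024) R2:  3.088226 phi_3 = -0.521849
Back-substitution:
  phi_hat_3 = -0.521849 / 3.088226 = -0.16898
  phi_hat_2 = (-0.795161 - (-1.11888)(-0.16898)) / 3.280939 = -0.299984
  phi_hat_1 = (-0.974 - (-0.974)(-0.299984) - (-0.5278)(-0.16898)) / 3.5483 = -0.381978
So phi_hat = [-0.3820, -0.3000, -0.1690].
Therefore phi_hat_1 = -0.3820.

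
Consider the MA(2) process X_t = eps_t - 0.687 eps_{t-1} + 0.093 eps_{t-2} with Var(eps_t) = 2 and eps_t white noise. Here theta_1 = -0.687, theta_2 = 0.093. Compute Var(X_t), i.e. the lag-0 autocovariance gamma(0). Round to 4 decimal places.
\gamma(0) = 2.9612

For an MA(q) process X_t = eps_t + sum_i theta_i eps_{t-i} with
Var(eps_t) = sigma^2, the variance is
  gamma(0) = sigma^2 * (1 + sum_i theta_i^2).
  sum_i theta_i^2 = (-0.687)^2 + (0.093)^2 = 0.471969 + 0.008649 = 0.480618.
  gamma(0) = 2 * (1 + 0.480618) = 2 * 1.480618 = 2.961236, which rounds to 2.9612.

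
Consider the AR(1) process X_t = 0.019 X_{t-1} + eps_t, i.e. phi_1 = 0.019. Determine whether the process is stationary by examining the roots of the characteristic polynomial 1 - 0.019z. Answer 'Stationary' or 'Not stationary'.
\text{Stationary}

The AR(p) characteristic polynomial is P(z) = 1 - 0.019z.
Stationarity requires all roots to lie outside the unit circle, i.e. |z| > 1 for every root.
This is linear in z: 1 + (-0.019) z = 0  =>  z = -1/(-0.019) = 52.631579,  |z| = 52.631579.
Moduli of all roots: 52.6316.
All moduli strictly greater than 1? Yes.
Verdict: Stationary.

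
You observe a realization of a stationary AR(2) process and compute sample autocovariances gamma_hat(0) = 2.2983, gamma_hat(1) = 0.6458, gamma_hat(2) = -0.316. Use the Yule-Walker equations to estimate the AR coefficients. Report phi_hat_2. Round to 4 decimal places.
\hat\phi_{2} = -0.2350

The Yule-Walker equations for an AR(p) process read, in matrix form,
  Gamma_p phi = r_p,   with   (Gamma_p)_{ij} = gamma(|i - j|),
                       (r_p)_i = gamma(i),   i,j = 1..p.
Substitute the sample gammas (Toeplitz matrix and right-hand side of size 2):
  Gamma_p = [[2.2983, 0.6458], [0.6458, 2.2983]]
  r_p     = [0.6458, -0.316]
Written out:
  2.2983 phi_1 + 0.6458 phi_2 = 0.6458
  0.6458 phi_1 + 2.2983 phi_2 = -0.316
Solve by Cramer's rule:
  det = gamma(0)^2 - gamma(1)^2 = (2.2983)^2 - (0.6458)^2 = 5.28218289 - 0.41705764 = 4.86512525
  phi_hat_1 = [gamma(1) gamma(0) - gamma(1) gamma(2)] / det = [(0.6458)(2.2983) - (0.6458)(-0.316)] / 4.86512525 = 1.68831494 / 4.86512525 = 0.347
  phi_hat_2 = [gamma(0) gamma(2) - gamma(1)^2] / det = [(2.2983)(-0.316) - (0.6458)^2] / 4.86512525 = -1.14332044 / 4.86512525 = -0.235
So phi_hat = [0.3470, -0.2350].
Therefore phi_hat_2 = -0.2350.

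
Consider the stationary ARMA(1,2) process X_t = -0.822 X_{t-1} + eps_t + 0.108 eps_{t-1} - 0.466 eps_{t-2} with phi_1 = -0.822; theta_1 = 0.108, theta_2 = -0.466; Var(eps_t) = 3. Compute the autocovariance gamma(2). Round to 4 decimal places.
\gamma(2) = 0.6670

Multiply the model equation by X_{t-k} and take expectations. With theta_0 = psi_0 = 1 and psi_j the MA(infinity) weights, this gives
  gamma(k) - sum_i phi_i gamma(k-i) = c_k,
  c_k = sigma^2 * sum_{j=k..q} theta_j psi_{j-k}   (c_k = 0 for k > q),
using gamma(-m) = gamma(m).
psi-weights needed (psi_j = theta_j + sum_i phi_i psi_{j-i}):
  psi_1 = theta_1 + phi_1 = 0.108 + (-0.822) = -0.714
  psi_2 = theta_2 + phi_1 psi_1 = -0.466 + (-0.822)(-0.714) = 0.120908
Right-hand sides:
  c_0 = sigma^2 (1 + theta_1 psi_1 + theta_2 psi_2) = 3 * (1 + (0.108)(-0.714) + (-0.466)(0.120908)) = 3 * 0.866545 = 2.599635
  c_1 = sigma^2 (theta_1 + theta_2 psi_1) = 3 * (0.108 + (-0.466)(-0.714)) = 1.322172
  c_2 = sigma^2 theta_2 = 3 * (-0.466) = -1.398
Equations for k = 0 and k = 1 (AR order 1):
  gamma(0) = phi_1 gamma(1) + c_0
  gamma(1) = phi_1 gamma(0) + c_1
Substituting the second into the first: gamma(0) (1 - phi_1^2) = c_0 + phi_1 c_1, so
  gamma(0) = (c_0 + phi_1 c_1) / (1 - phi_1^2) = (2.599635 + (-0.822)(1.322172)) / (1 - (-0.822)^2) = 1.512809 / 0.324316 = 4.664615.
  gamma(1) = phi_1 gamma(0) + c_1 = (-0.822)(4.664615) + (1.322172) = -2.512141.
For k = 2: gamma(2) = phi_1 gamma(1) + c_2
  = (-0.822)(-2.512141) + (-1.398) = 0.66698.
Therefore gamma(2) = 0.6670 (to 4 decimal places).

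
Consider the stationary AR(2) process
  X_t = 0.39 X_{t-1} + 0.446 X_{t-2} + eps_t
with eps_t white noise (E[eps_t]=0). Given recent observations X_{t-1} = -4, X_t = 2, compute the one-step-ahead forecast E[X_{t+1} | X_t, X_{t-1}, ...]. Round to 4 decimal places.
E[X_{t+1} \mid \mathcal F_t] = -1.0040

For an AR(p) model X_t = c + sum_i phi_i X_{t-i} + eps_t, the
one-step-ahead conditional mean is
  E[X_{t+1} | X_t, ...] = c + sum_i phi_i X_{t+1-i}.
Substitute known values:
  E[X_{t+1} | ...] = (0.39) * (2) + (0.446) * (-4)
                   = -1.0040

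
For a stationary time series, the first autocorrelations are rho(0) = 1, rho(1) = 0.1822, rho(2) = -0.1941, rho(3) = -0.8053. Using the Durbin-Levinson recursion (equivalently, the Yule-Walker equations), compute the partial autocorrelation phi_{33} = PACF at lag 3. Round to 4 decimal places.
\phi_{33} = -0.7870

The PACF at lag k is phi_{kk}, the last component of the solution
to the Yule-Walker system G_k phi = r_k where
  (G_k)_{ij} = rho(|i - j|), (r_k)_i = rho(i), i,j = 1..k.
Equivalently, Durbin-Levinson gives phi_{kk} iteratively:
  phi_{11} = rho(1)
  phi_{kk} = [rho(k) - sum_{j=1..k-1} phi_{k-1,j} rho(k-j)]
            / [1 - sum_{j=1..k-1} phi_{k-1,j} rho(j)],
  phi_{k,j} = phi_{k-1,j} - phi_{kk} phi_{k-1,k-j},  j = 1..k-1.
Step k = 1:
  phi_11 = rho(1) = 0.1822.
Step k = 2:
  phi_22 = [rho(2) - phi_11 rho(1)] / [1 - phi_11 rho(1)] = [-0.1941 - (0.1822)(0.1822)] / [1 - (0.1822)(0.1822)]
         = -0.22729684 / 0.96680316 = -0.235101.
  Update: phi_21 = phi_11 - phi_22 phi_11 = 0.1822 - (-0.235101)(0.1822) = 0.225035.
Step k = 3:
  phi_33 = [rho(3) - phi_21 rho(2) - phi_22 rho(1)] / [1 - phi_21 rho(1) - phi_22 rho(2)]
    numerator   = -0.8053 - (0.225035)(-0.1941) - (-0.235101)(0.1822) = -0.71878512
    denominator = 1 - (0.225035)(0.1822) - (-0.235101)(-0.1941) = 0.91336534
  phi_33 = -0.71878512 / 0.91336534 = -0.787.
Therefore phi_{33} = -0.7870.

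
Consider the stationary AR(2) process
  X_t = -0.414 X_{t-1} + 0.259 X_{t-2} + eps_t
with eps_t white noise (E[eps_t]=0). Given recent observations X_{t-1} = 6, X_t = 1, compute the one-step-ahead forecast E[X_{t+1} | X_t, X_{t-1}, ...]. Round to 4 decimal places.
E[X_{t+1} \mid \mathcal F_t] = 1.1400

For an AR(p) model X_t = c + sum_i phi_i X_{t-i} + eps_t, the
one-step-ahead conditional mean is
  E[X_{t+1} | X_t, ...] = c + sum_i phi_i X_{t+1-i}.
Substitute known values:
  E[X_{t+1} | ...] = (-0.414) * (1) + (0.259) * (6)
                   = 1.1400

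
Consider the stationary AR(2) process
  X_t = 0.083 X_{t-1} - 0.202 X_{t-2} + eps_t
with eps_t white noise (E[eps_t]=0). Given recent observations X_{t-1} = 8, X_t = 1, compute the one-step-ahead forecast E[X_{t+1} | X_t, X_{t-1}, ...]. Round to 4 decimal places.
E[X_{t+1} \mid \mathcal F_t] = -1.5330

For an AR(p) model X_t = c + sum_i phi_i X_{t-i} + eps_t, the
one-step-ahead conditional mean is
  E[X_{t+1} | X_t, ...] = c + sum_i phi_i X_{t+1-i}.
Substitute known values:
  E[X_{t+1} | ...] = (0.083) * (1) + (-0.202) * (8)
                   = -1.5330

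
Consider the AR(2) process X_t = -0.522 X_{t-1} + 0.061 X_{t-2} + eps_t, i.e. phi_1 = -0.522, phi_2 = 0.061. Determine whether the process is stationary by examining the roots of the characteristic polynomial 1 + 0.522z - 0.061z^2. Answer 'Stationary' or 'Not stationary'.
\text{Stationary}

The AR(p) characteristic polynomial is P(z) = 1 + 0.522z - 0.061z^2.
Stationarity requires all roots to lie outside the unit circle, i.e. |z| > 1 for every root.
Set 1 + (0.522) z + (-0.061) z^2 = 0, i.e. a z^2 + b z + c = 0 with a = -0.061, b = 0.522, c = 1.
Discriminant D = b^2 - 4ac = (0.522)^2 - 4*(-0.061)*1 = 0.272484 - (-0.244) = 0.516484.
D >= 0, so the roots are real: z = (-b +/- sqrt(D)) / (2a) = (-0.522 +/- 0.718668) / (-0.122).
  z_1 = (-0.522 + 0.718668) / (-0.122) = -1.612,   |z_1| = 1.612.
  z_2 = (-0.522 - 0.718668) / (-0.122) = 10.1694,   |z_2| = 10.1694.
Moduli of all roots: 1.6120, 10.1694.
All moduli strictly greater than 1? Yes.
Verdict: Stationary.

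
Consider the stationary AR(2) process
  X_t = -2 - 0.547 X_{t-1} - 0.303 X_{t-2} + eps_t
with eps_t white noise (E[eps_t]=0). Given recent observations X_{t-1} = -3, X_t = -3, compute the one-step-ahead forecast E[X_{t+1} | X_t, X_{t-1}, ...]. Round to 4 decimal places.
E[X_{t+1} \mid \mathcal F_t] = 0.5500

For an AR(p) model X_t = c + sum_i phi_i X_{t-i} + eps_t, the
one-step-ahead conditional mean is
  E[X_{t+1} | X_t, ...] = c + sum_i phi_i X_{t+1-i}.
Substitute known values:
  E[X_{t+1} | ...] = -2 + (-0.547) * (-3) + (-0.303) * (-3)
                   = 0.5500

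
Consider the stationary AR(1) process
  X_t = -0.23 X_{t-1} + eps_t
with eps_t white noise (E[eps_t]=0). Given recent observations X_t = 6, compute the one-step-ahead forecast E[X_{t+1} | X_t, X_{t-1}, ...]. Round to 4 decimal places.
E[X_{t+1} \mid \mathcal F_t] = -1.3800

For an AR(p) model X_t = c + sum_i phi_i X_{t-i} + eps_t, the
one-step-ahead conditional mean is
  E[X_{t+1} | X_t, ...] = c + sum_i phi_i X_{t+1-i}.
Substitute known values:
  E[X_{t+1} | ...] = (-0.23) * (6)
                   = -1.3800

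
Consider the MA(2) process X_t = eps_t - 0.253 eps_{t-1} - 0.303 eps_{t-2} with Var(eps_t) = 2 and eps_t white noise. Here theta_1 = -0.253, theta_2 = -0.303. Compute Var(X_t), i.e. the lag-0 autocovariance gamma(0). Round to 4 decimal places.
\gamma(0) = 2.3116

For an MA(q) process X_t = eps_t + sum_i theta_i eps_{t-i} with
Var(eps_t) = sigma^2, the variance is
  gamma(0) = sigma^2 * (1 + sum_i theta_i^2).
  sum_i theta_i^2 = (-0.253)^2 + (-0.303)^2 = 0.064009 + 0.091809 = 0.155818.
  gamma(0) = 2 * (1 + 0.155818) = 2 * 1.155818 = 2.311636, which rounds to 2.3116.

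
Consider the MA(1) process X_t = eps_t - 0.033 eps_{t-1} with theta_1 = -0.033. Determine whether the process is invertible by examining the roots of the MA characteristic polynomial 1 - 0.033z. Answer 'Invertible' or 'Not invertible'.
\text{Invertible}

The MA(q) characteristic polynomial is P(z) = 1 - 0.033z.
Invertibility requires all roots to lie outside the unit circle, i.e. |z| > 1 for every root.
This is linear in z: 1 + (-0.033) z = 0  =>  z = -1/(-0.033) = 30.30303,  |z| = 30.30303.
Moduli of all roots: 30.3030.
All moduli strictly greater than 1? Yes.
Verdict: Invertible.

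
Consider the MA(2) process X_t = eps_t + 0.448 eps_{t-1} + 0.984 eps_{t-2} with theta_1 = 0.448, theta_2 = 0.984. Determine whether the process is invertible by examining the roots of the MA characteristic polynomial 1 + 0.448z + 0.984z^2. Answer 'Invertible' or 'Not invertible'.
\text{Invertible}

The MA(q) characteristic polynomial is P(z) = 1 + 0.448z + 0.984z^2.
Invertibility requires all roots to lie outside the unit circle, i.e. |z| > 1 for every root.
Set 1 + (0.448) z + (0.984) z^2 = 0, i.e. a z^2 + b z + c = 0 with a = 0.984, b = 0.448, c = 1.
Discriminant D = b^2 - 4ac = (0.448)^2 - 4*(0.984)*1 = 0.200704 - (3.936) = -3.735296.
D < 0, so the roots are the complex-conjugate pair z = (-b +/- i sqrt(-D)) / (2a) = -0.2276 +/- 0.9821i.
For a conjugate pair |z|^2 = z * conj(z) = (product of roots) = c/a = 1/(0.984) = 1.01626, so |z| = sqrt(1.01626) = 1.0081 for both roots.
Moduli of all roots: 1.0081, 1.0081.
All moduli strictly greater than 1? Yes.
Verdict: Invertible.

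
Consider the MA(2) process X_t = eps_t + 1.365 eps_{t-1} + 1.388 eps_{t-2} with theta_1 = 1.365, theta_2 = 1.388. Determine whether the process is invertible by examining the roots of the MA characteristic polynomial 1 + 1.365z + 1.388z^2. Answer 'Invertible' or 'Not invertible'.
\text{Not invertible}

The MA(q) characteristic polynomial is P(z) = 1 + 1.365z + 1.388z^2.
Invertibility requires all roots to lie outside the unit circle, i.e. |z| > 1 for every root.
Set 1 + (1.365) z + (1.388) z^2 = 0, i.e. a z^2 + b z + c = 0 with a = 1.388, b = 1.365, c = 1.
Discriminant D = b^2 - 4ac = (1.365)^2 - 4*(1.388)*1 = 1.863225 - (5.552) = -3.688775.
D < 0, so the roots are the complex-conjugate pair z = (-b +/- i sqrt(-D)) / (2a) = -0.4917 +/- 0.6919i.
For a conjugate pair |z|^2 = z * conj(z) = (product of roots) = c/a = 1/(1.388) = 0.720461, so |z| = sqrt(0.720461) = 0.8488 for both roots.
Moduli of all roots: 0.8488, 0.8488.
All moduli strictly greater than 1? No.
Verdict: Not invertible.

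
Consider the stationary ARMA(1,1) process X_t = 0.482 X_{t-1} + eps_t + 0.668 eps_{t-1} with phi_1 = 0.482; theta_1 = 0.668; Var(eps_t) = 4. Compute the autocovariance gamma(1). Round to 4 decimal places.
\gamma(1) = 7.9214

Multiply the model equation by X_{t-k} and take expectations. With theta_0 = psi_0 = 1 and psi_j the MA(infinity) weights, this gives
  gamma(k) - sum_i phi_i gamma(k-i) = c_k,
  c_k = sigma^2 * sum_{j=k..q} theta_j psi_{j-k}   (c_k = 0 for k > q),
using gamma(-m) = gamma(m).
psi-weights needed (psi_j = theta_j + sum_i phi_i psi_{j-i}):
  psi_1 = theta_1 + phi_1 = 0.668 + (0.482) = 1.15
Right-hand sides:
  c_0 = sigma^2 (1 + theta_1 psi_1) = 4 * (1 + (0.668)(1.15)) = 4 * 1.7682 = 7.0728
  c_1 = sigma^2 theta_1 = 4 * (0.668) = 2.672
  c_2 = 0
Equations for k = 0 and k = 1 (AR order 1):
  gamma(0) = phi_1 gamma(1) + c_0
  gamma(1) = phi_1 gamma(0) + c_1
Substituting the second into the first: gamma(0) (1 - phi_1^2) = c_0 + phi_1 c_1, so
  gamma(0) = (c_0 + phi_1 c_1) / (1 - phi_1^2) = (7.0728 + (0.482)(2.672)) / (1 - (0.482)^2) = 8.360704 / 0.767676 = 10.890928.
  gamma(1) = phi_1 gamma(0) + c_1 = (0.482)(10.890928) + (2.672) = 7.921427.
Therefore gamma(1) = 7.9214 (to 4 decimal places).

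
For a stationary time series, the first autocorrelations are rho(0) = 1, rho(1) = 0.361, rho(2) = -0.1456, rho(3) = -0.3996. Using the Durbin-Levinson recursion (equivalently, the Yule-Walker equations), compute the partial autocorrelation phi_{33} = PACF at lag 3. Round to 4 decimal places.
\phi_{33} = -0.2759

The PACF at lag k is phi_{kk}, the last component of the solution
to the Yule-Walker system G_k phi = r_k where
  (G_k)_{ij} = rho(|i - j|), (r_k)_i = rho(i), i,j = 1..k.
Equivalently, Durbin-Levinson gives phi_{kk} iteratively:
  phi_{11} = rho(1)
  phi_{kk} = [rho(k) - sum_{j=1..k-1} phi_{k-1,j} rho(k-j)]
            / [1 - sum_{j=1..k-1} phi_{k-1,j} rho(j)],
  phi_{k,j} = phi_{k-1,j} - phi_{kk} phi_{k-1,k-j},  j = 1..k-1.
Step k = 1:
  phi_11 = rho(1) = 0.361.
Step k = 2:
  phi_22 = [rho(2) - phi_11 rho(1)] / [1 - phi_11 rho(1)] = [-0.1456 - (0.361)(0.361)] / [1 - (0.361)(0.361)]
         = -0.275921 / 0.869679 = -0.317268.
  Update: phi_21 = phi_11 - phi_22 phi_11 = 0.361 - (-0.317268)(0.361) = 0.475534.
Step k = 3:
  phi_33 = [rho(3) - phi_21 rho(2) - phi_22 rho(1)] / [1 - phi_21 rho(1) - phi_22 rho(2)]
    numerator   = -0.3996 - (0.475534)(-0.1456) - (-0.317268)(0.361) = -0.21582869
    denominator = 1 - (0.475534)(0.361) - (-0.317268)(-0.1456) = 0.7821382
  phi_33 = -0.21582869 / 0.7821382 = -0.2759.
Therefore phi_{33} = -0.2759.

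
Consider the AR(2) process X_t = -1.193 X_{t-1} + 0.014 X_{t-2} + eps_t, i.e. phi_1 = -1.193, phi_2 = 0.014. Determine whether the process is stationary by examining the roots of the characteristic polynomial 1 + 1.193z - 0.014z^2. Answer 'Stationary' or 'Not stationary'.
\text{Not stationary}

The AR(p) characteristic polynomial is P(z) = 1 + 1.193z - 0.014z^2.
Stationarity requires all roots to lie outside the unit circle, i.e. |z| > 1 for every root.
Set 1 + (1.193) z + (-0.014) z^2 = 0, i.e. a z^2 + b z + c = 0 with a = -0.014, b = 1.193, c = 1.
Discriminant D = b^2 - 4ac = (1.193)^2 - 4*(-0.014)*1 = 1.423249 - (-0.056) = 1.479249.
D >= 0, so the roots are real: z = (-b +/- sqrt(D)) / (2a) = (-1.193 +/- 1.216244) / (-0.028).
  z_1 = (-1.193 + 1.216244) / (-0.028) = -0.8301,   |z_1| = 0.8301.
  z_2 = (-1.193 - 1.216244) / (-0.028) = 86.0444,   |z_2| = 86.0444.
Moduli of all roots: 0.8301, 86.0444.
All moduli strictly greater than 1? No.
Verdict: Not stationary.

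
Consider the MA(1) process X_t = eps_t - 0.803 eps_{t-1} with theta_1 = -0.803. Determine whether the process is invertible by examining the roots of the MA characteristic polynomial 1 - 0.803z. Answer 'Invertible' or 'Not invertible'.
\text{Invertible}

The MA(q) characteristic polynomial is P(z) = 1 - 0.803z.
Invertibility requires all roots to lie outside the unit circle, i.e. |z| > 1 for every root.
This is linear in z: 1 + (-0.803) z = 0  =>  z = -1/(-0.803) = 1.24533,  |z| = 1.24533.
Moduli of all roots: 1.2453.
All moduli strictly greater than 1? Yes.
Verdict: Invertible.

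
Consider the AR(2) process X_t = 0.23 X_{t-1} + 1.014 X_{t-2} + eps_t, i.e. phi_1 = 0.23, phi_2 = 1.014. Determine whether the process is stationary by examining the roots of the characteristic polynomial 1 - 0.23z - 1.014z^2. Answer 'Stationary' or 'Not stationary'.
\text{Not stationary}

The AR(p) characteristic polynomial is P(z) = 1 - 0.23z - 1.014z^2.
Stationarity requires all roots to lie outside the unit circle, i.e. |z| > 1 for every root.
Set 1 + (-0.23) z + (-1.014) z^2 = 0, i.e. a z^2 + b z + c = 0 with a = -1.014, b = -0.23, c = 1.
Discriminant D = b^2 - 4ac = (-0.23)^2 - 4*(-1.014)*1 = 0.0529 - (-4.056) = 4.1089.
D >= 0, so the roots are real: z = (-b +/- sqrt(D)) / (2a) = (0.23 +/- 2.027042) / (-2.028).
  z_1 = (0.23 + 2.027042) / (-2.028) = -1.1129,   |z_1| = 1.1129.
  z_2 = (0.23 - 2.027042) / (-2.028) = 0.8861,   |z_2| = 0.8861.
Moduli of all roots: 1.1129, 0.8861.
All moduli strictly greater than 1? No.
Verdict: Not stationary.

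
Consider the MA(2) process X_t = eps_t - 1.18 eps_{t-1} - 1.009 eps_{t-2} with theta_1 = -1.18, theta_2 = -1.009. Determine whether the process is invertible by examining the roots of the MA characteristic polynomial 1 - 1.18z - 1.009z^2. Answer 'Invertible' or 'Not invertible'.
\text{Not invertible}

The MA(q) characteristic polynomial is P(z) = 1 - 1.18z - 1.009z^2.
Invertibility requires all roots to lie outside the unit circle, i.e. |z| > 1 for every root.
Set 1 + (-1.18) z + (-1.009) z^2 = 0, i.e. a z^2 + b z + c = 0 with a = -1.009, b = -1.18, c = 1.
Discriminant D = b^2 - 4ac = (-1.18)^2 - 4*(-1.009)*1 = 1.3924 - (-4.036) = 5.4284.
D >= 0, so the roots are real: z = (-b +/- sqrt(D)) / (2a) = (1.18 +/- 2.329893) / (-2.018).
  z_1 = (1.18 + 2.329893) / (-2.018) = -1.7393,   |z_1| = 1.7393.
  z_2 = (1.18 - 2.329893) / (-2.018) = 0.5698,   |z_2| = 0.5698.
Moduli of all roots: 1.7393, 0.5698.
All moduli strictly greater than 1? No.
Verdict: Not invertible.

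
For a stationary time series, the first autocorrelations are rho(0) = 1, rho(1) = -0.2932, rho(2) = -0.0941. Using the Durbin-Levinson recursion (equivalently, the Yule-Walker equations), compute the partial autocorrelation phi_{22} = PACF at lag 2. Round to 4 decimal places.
\phi_{22} = -0.1970

The PACF at lag k is phi_{kk}, the last component of the solution
to the Yule-Walker system G_k phi = r_k where
  (G_k)_{ij} = rho(|i - j|), (r_k)_i = rho(i), i,j = 1..k.
Equivalently, Durbin-Levinson gives phi_{kk} iteratively:
  phi_{11} = rho(1)
  phi_{kk} = [rho(k) - sum_{j=1..k-1} phi_{k-1,j} rho(k-j)]
            / [1 - sum_{j=1..k-1} phi_{k-1,j} rho(j)],
  phi_{k,j} = phi_{k-1,j} - phi_{kk} phi_{k-1,k-j},  j = 1..k-1.
Step k = 1:
  phi_11 = rho(1) = -0.2932.
Step k = 2:
  phi_22 = [rho(2) - phi_11 rho(1)] / [1 - phi_11 rho(1)] = [-0.0941 - (-0.2932)(-0.2932)] / [1 - (-0.2932)(-0.2932)]
         = -0.18006624 / 0.91403376 = -0.197.
Therefore phi_{22} = -0.1970.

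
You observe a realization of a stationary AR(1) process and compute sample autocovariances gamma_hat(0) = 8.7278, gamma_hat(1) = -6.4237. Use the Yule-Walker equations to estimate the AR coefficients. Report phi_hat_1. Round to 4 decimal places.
\hat\phi_{1} = -0.7360

The Yule-Walker equations for an AR(p) process read, in matrix form,
  Gamma_p phi = r_p,   with   (Gamma_p)_{ij} = gamma(|i - j|),
                       (r_p)_i = gamma(i),   i,j = 1..p.
Substitute the sample gammas (Toeplitz matrix and right-hand side of size 1):
  Gamma_p = [[8.7278]]
  r_p     = [-6.4237]
With p = 1 this is the single equation gamma(0) phi_1 = gamma(1):
  phi_hat_1 = gamma(1) / gamma(0) = -6.4237 / 8.7278 = -0.7360.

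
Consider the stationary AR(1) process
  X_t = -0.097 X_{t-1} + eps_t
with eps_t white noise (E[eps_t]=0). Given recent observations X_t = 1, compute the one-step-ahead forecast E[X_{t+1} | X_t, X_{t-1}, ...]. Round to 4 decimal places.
E[X_{t+1} \mid \mathcal F_t] = -0.0970

For an AR(p) model X_t = c + sum_i phi_i X_{t-i} + eps_t, the
one-step-ahead conditional mean is
  E[X_{t+1} | X_t, ...] = c + sum_i phi_i X_{t+1-i}.
Substitute known values:
  E[X_{t+1} | ...] = (-0.097) * (1)
                   = -0.0970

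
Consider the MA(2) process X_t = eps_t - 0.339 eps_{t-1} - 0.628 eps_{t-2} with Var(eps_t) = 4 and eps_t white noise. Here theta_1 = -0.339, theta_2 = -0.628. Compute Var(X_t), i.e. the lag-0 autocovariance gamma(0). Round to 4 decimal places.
\gamma(0) = 6.0372

For an MA(q) process X_t = eps_t + sum_i theta_i eps_{t-i} with
Var(eps_t) = sigma^2, the variance is
  gamma(0) = sigma^2 * (1 + sum_i theta_i^2).
  sum_i theta_i^2 = (-0.339)^2 + (-0.628)^2 = 0.114921 + 0.394384 = 0.509305.
  gamma(0) = 4 * (1 + 0.509305) = 4 * 1.509305 = 6.03722, which rounds to 6.0372.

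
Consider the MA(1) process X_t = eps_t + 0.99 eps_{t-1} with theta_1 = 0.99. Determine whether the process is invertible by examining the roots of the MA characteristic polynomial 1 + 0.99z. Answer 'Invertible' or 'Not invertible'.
\text{Invertible}

The MA(q) characteristic polynomial is P(z) = 1 + 0.99z.
Invertibility requires all roots to lie outside the unit circle, i.e. |z| > 1 for every root.
This is linear in z: 1 + (0.99) z = 0  =>  z = -1/(0.99) = -1.010101,  |z| = 1.010101.
Moduli of all roots: 1.0101.
All moduli strictly greater than 1? Yes.
Verdict: Invertible.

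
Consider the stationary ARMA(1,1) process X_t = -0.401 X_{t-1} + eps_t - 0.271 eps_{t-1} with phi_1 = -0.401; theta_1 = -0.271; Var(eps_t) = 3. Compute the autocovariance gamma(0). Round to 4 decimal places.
\gamma(0) = 4.6143

Multiply the model equation by X_{t-k} and take expectations. With theta_0 = psi_0 = 1 and psi_j the MA(infinity) weights, this gives
  gamma(k) - sum_i phi_i gamma(k-i) = c_k,
  c_k = sigma^2 * sum_{j=k..q} theta_j psi_{j-k}   (c_k = 0 for k > q),
using gamma(-m) = gamma(m).
psi-weights needed (psi_j = theta_j + sum_i phi_i psi_{j-i}):
  psi_1 = theta_1 + phi_1 = -0.271 + (-0.401) = -0.672
Right-hand sides:
  c_0 = sigma^2 (1 + theta_1 psi_1) = 3 * (1 + (-0.271)(-0.672)) = 3 * 1.182112 = 3.546336
  c_1 = sigma^2 theta_1 = 3 * (-0.271) = -0.813
  c_2 = 0
Equations for k = 0 and k = 1 (AR order 1):
  gamma(0) = phi_1 gamma(1) + c_0
  gamma(1) = phi_1 gamma(0) + c_1
Substituting the second into the first: gamma(0) (1 - phi_1^2) = c_0 + phi_1 c_1, so
  gamma(0) = (c_0 + phi_1 c_1) / (1 - phi_1^2) = (3.546336 + (-0.401)(-0.813)) / (1 - (-0.401)^2) = 3.872349 / 0.839199 = 4.614339.
Therefore gamma(0) = 4.6143 (to 4 decimal places).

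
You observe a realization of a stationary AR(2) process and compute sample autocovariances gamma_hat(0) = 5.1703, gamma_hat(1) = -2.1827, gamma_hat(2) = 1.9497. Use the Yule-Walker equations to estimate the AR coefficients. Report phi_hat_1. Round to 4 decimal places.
\hat\phi_{1} = -0.3200

The Yule-Walker equations for an AR(p) process read, in matrix form,
  Gamma_p phi = r_p,   with   (Gamma_p)_{ij} = gamma(|i - j|),
                       (r_p)_i = gamma(i),   i,j = 1..p.
Substitute the sample gammas (Toeplitz matrix and right-hand side of size 2):
  Gamma_p = [[5.1703, -2.1827], [-2.1827, 5.1703]]
  r_p     = [-2.1827, 1.9497]
Written out:
  5.1703 phi_1 - 2.1827 phi_2 = -2.1827
  -2.1827 phi_1 + 5.1703 phi_2 = 1.9497
Solve by Cramer's rule:
  det = gamma(0)^2 - gamma(1)^2 = (5.1703)^2 - (-2.1827)^2 = 26.73200209 - 4.76417929 = 21.9678228
  phi_hat_1 = [gamma(1) gamma(0) - gamma(1) gamma(2)] / det = [(-2.1827)(5.1703) - (-2.1827)(1.9497)] / 21.9678228 = -7.02960362 / 21.9678228 = -0.32
  phi_hat_2 = [gamma(0) gamma(2) - gamma(1)^2] / det = [(5.1703)(1.9497) - (-2.1827)^2] / 21.9678228 = 5.31635462 / 21.9678228 = 0.242
So phi_hat = [-0.3200, 0.2420].
Therefore phi_hat_1 = -0.3200.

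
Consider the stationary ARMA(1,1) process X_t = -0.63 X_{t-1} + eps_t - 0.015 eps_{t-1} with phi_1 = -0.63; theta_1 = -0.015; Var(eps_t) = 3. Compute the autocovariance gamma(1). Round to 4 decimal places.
\gamma(1) = -3.2387

Multiply the model equation by X_{t-k} and take expectations. With theta_0 = psi_0 = 1 and psi_j the MA(infinity) weights, this gives
  gamma(k) - sum_i phi_i gamma(k-i) = c_k,
  c_k = sigma^2 * sum_{j=k..q} theta_j psi_{j-k}   (c_k = 0 for k > q),
using gamma(-m) = gamma(m).
psi-weights needed (psi_j = theta_j + sum_i phi_i psi_{j-i}):
  psi_1 = theta_1 + phi_1 = -0.015 + (-0.63) = -0.645
Right-hand sides:
  c_0 = sigma^2 (1 + theta_1 psi_1) = 3 * (1 + (-0.015)(-0.645)) = 3 * 1.009675 = 3.029025
  c_1 = sigma^2 theta_1 = 3 * (-0.015) = -0.045
  c_2 = 0
Equations for k = 0 and k = 1 (AR order 1):
  gamma(0) = phi_1 gamma(1) + c_0
  gamma(1) = phi_1 gamma(0) + c_1
Substituting the second into the first: gamma(0) (1 - phi_1^2) = c_0 + phi_1 c_1, so
  gamma(0) = (c_0 + phi_1 c_1) / (1 - phi_1^2) = (3.029025 + (-0.63)(-0.045)) / (1 - (-0.63)^2) = 3.057375 / 0.6031 = 5.069433.
  gamma(1) = phi_1 gamma(0) + c_1 = (-0.63)(5.069433) + (-0.045) = -3.238743.
Therefore gamma(1) = -3.2387 (to 4 decimal places).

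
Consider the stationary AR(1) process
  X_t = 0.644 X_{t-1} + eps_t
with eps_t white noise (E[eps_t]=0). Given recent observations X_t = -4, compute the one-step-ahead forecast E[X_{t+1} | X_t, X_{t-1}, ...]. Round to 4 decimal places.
E[X_{t+1} \mid \mathcal F_t] = -2.5760

For an AR(p) model X_t = c + sum_i phi_i X_{t-i} + eps_t, the
one-step-ahead conditional mean is
  E[X_{t+1} | X_t, ...] = c + sum_i phi_i X_{t+1-i}.
Substitute known values:
  E[X_{t+1} | ...] = (0.644) * (-4)
                   = -2.5760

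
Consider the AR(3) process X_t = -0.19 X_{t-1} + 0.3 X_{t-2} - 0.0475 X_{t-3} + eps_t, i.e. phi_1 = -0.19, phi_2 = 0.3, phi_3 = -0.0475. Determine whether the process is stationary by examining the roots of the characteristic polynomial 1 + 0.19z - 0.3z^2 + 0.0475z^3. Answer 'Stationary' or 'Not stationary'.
\text{Stationary}

The AR(p) characteristic polynomial is P(z) = 1 + 0.19z - 0.3z^2 + 0.0475z^3.
Stationarity requires all roots to lie outside the unit circle, i.e. |z| > 1 for every root.
Degree 3: look for a simple real root z0 first, then factor out (1 - z/z0) and solve the remaining quadratic.
Testing z0 = 4: P(4) = 1 + (0.19)(4) + (-0.3)(4)^2 + (0.0475)(4)^3
  = 1 + (0.76) + (-4.8) + (3.04) = 0.  So z_0 = 4 is a root, |z_0| = 4.
Divide out the factor (1 - 0.25 z) = (1 - z/z0) (since 1/z0 = 0.25):
  P(z) = (1 - 0.25 z)(1 + (0.44) z + (-0.19) z^2)
  [check: z-coef 0.44 - (0.25) = 0.19; z^2-coef -0.19 - (0.25)(0.44) = -0.3; z^3-coef -(0.25)(-0.19) = 0.0475.]
Remaining roots from the quadratic factor 1 + (0.44) z + (-0.19) z^2:
  Set 1 + (0.44) z + (-0.19) z^2 = 0, i.e. a z^2 + b z + c = 0 with a = -0.19, b = 0.44, c = 1.
  Discriminant D = b^2 - 4ac = (0.44)^2 - 4*(-0.19)*1 = 0.1936 - (-0.76) = 0.9536.
  D >= 0, so the roots are real: z = (-b +/- sqrt(D)) / (2a) = (-0.44 +/- 0.976524) / (-0.38).
    z_1 = (-0.44 + 0.976524) / (-0.38) = -1.4119,   |z_1| = 1.4119.
    z_2 = (-0.44 - 0.976524) / (-0.38) = 3.7277,   |z_2| = 3.7277.
Moduli of all roots: 4.0000, 1.4119, 3.7277.
All moduli strictly greater than 1? Yes.
Verdict: Stationary.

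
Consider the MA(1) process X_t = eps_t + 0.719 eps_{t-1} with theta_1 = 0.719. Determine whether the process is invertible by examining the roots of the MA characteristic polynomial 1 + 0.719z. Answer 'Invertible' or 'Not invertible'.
\text{Invertible}

The MA(q) characteristic polynomial is P(z) = 1 + 0.719z.
Invertibility requires all roots to lie outside the unit circle, i.e. |z| > 1 for every root.
This is linear in z: 1 + (0.719) z = 0  =>  z = -1/(0.719) = -1.390821,  |z| = 1.390821.
Moduli of all roots: 1.3908.
All moduli strictly greater than 1? Yes.
Verdict: Invertible.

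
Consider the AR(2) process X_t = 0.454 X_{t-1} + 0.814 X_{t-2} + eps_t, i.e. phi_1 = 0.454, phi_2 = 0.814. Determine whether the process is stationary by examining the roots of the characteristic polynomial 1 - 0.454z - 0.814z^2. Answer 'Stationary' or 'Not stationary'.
\text{Not stationary}

The AR(p) characteristic polynomial is P(z) = 1 - 0.454z - 0.814z^2.
Stationarity requires all roots to lie outside the unit circle, i.e. |z| > 1 for every root.
Set 1 + (-0.454) z + (-0.814) z^2 = 0, i.e. a z^2 + b z + c = 0 with a = -0.814, b = -0.454, c = 1.
Discriminant D = b^2 - 4ac = (-0.454)^2 - 4*(-0.814)*1 = 0.206116 - (-3.256) = 3.462116.
D >= 0, so the roots are real: z = (-b +/- sqrt(D)) / (2a) = (0.454 +/- 1.860676) / (-1.628).
  z_1 = (0.454 + 1.860676) / (-1.628) = -1.4218,   |z_1| = 1.4218.
  z_2 = (0.454 - 1.860676) / (-1.628) = 0.8641,   |z_2| = 0.8641.
Moduli of all roots: 1.4218, 0.8641.
All moduli strictly greater than 1? No.
Verdict: Not stationary.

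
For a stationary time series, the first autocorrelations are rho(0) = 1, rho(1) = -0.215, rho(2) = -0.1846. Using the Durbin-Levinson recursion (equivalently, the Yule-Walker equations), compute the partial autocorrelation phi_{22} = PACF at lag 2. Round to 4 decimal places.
\phi_{22} = -0.2420

The PACF at lag k is phi_{kk}, the last component of the solution
to the Yule-Walker system G_k phi = r_k where
  (G_k)_{ij} = rho(|i - j|), (r_k)_i = rho(i), i,j = 1..k.
Equivalently, Durbin-Levinson gives phi_{kk} iteratively:
  phi_{11} = rho(1)
  phi_{kk} = [rho(k) - sum_{j=1..k-1} phi_{k-1,j} rho(k-j)]
            / [1 - sum_{j=1..k-1} phi_{k-1,j} rho(j)],
  phi_{k,j} = phi_{k-1,j} - phi_{kk} phi_{k-1,k-j},  j = 1..k-1.
Step k = 1:
  phi_11 = rho(1) = -0.215.
Step k = 2:
  phi_22 = [rho(2) - phi_11 rho(1)] / [1 - phi_11 rho(1)] = [-0.1846 - (-0.215)(-0.215)] / [1 - (-0.215)(-0.215)]
         = -0.230825 / 0.953775 = -0.242.
Therefore phi_{22} = -0.2420.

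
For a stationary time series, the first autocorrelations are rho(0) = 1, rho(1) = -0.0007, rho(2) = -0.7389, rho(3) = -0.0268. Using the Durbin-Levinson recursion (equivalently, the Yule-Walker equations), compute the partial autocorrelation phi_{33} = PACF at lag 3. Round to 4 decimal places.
\phi_{33} = -0.0621

The PACF at lag k is phi_{kk}, the last component of the solution
to the Yule-Walker system G_k phi = r_k where
  (G_k)_{ij} = rho(|i - j|), (r_k)_i = rho(i), i,j = 1..k.
Equivalently, Durbin-Levinson gives phi_{kk} iteratively:
  phi_{11} = rho(1)
  phi_{kk} = [rho(k) - sum_{j=1..k-1} phi_{k-1,j} rho(k-j)]
            / [1 - sum_{j=1..k-1} phi_{k-1,j} rho(j)],
  phi_{k,j} = phi_{k-1,j} - phi_{kk} phi_{k-1,k-j},  j = 1..k-1.
Step k = 1:
  phi_11 = rho(1) = -0.0007.
Step k = 2:
  phi_22 = [rho(2) - phi_11 rho(1)] / [1 - phi_11 rho(1)] = [-0.7389 - (-0.0007)(-0.0007)] / [1 - (-0.0007)(-0.0007)]
         = -0.73890049 / 0.99999951 = -0.738901.
  Update: phi_21 = phi_11 - phi_22 phi_11 = -0.0007 - (-0.738901)(-0.0007) = -0.001217.
Step k = 3:
  phi_33 = [rho(3) - phi_21 rho(2) - phi_22 rho(1)] / [1 - phi_21 rho(1) - phi_22 rho(2)]
    numerator   = -0.0268 - (-0.001217)(-0.7389) - (-0.738901)(-0.0007) = -0.02821664
    denominator = 1 - (-0.001217)(-0.0007) - (-0.738901)(-0.7389) = 0.45402531
  phi_33 = -0.02821664 / 0.45402531 = -0.0621.
Therefore phi_{33} = -0.0621.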